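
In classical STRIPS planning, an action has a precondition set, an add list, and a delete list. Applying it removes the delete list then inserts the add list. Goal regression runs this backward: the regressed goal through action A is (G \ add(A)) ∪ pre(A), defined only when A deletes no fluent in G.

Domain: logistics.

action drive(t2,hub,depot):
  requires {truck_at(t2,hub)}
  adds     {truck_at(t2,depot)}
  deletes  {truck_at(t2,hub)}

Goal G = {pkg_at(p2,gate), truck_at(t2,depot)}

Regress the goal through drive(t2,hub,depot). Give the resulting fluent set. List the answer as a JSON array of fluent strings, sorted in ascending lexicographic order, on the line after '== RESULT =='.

Compute (G \ add) ∪ pre:
  G ∩ del = {}  (empty — regression defined)
  G \ add = {pkg_at(p2,gate), truck_at(t2,depot)} \ {truck_at(t2,depot)} = {pkg_at(p2,gate)}
  ∪ pre   = {pkg_at(p2,gate)} ∪ {truck_at(t2,hub)}
          = {pkg_at(p2,gate), truck_at(t2,hub)}

== RESULT ==
["pkg_at(p2,gate)", "truck_at(t2,hub)"]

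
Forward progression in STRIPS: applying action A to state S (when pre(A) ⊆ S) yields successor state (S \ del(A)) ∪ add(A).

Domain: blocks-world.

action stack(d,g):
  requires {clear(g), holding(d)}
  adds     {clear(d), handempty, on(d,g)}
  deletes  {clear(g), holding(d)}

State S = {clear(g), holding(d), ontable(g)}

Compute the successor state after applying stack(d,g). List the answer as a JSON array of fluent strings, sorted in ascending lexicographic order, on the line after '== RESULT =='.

Progress:
  pre ⊆ S: {clear(g), holding(d)} ⊆ S  — applicable
  S \ del = {ontable(g)}
  ∪ add   = {clear(d), handempty, on(d,g), ontable(g)}

== RESULT ==
["clear(d)", "handempty", "on(d,g)", "ontable(g)"]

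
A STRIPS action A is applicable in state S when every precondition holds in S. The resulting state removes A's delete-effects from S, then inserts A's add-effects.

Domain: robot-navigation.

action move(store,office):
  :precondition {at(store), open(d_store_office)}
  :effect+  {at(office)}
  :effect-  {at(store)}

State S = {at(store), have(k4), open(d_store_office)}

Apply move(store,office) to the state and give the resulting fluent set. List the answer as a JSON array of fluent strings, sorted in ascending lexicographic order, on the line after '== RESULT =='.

Compute (S \ del) ∪ add:
  pre ⊆ S: {at(store), open(d_store_office)} ⊆ S  — applicable
  S \ del = {have(k4), open(d_store_office)}
  ∪ add   = {at(office), have(k4), open(d_store_office)}

== RESULT ==
["at(office)", "have(k4)", "open(d_store_office)"]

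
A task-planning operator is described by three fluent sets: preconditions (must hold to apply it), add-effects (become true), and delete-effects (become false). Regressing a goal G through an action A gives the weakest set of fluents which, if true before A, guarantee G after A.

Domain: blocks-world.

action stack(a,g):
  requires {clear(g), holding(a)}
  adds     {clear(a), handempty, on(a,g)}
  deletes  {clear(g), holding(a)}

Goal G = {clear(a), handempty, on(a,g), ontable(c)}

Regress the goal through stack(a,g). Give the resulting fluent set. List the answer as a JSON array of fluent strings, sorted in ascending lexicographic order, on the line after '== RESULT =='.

Regress:
  G ∩ del = {}  (empty — regression defined)
  G \ add = {clear(a), handempty, on(a,g), ontable(c)} \ {clear(a), handempty, on(a,g)} = {ontable(c)}
  ∪ pre   = {ontable(c)} ∪ {clear(g), holding(a)}
          = {clear(g), holding(a), ontable(c)}

== RESULT ==
["clear(g)", "holding(a)", "ontable(c)"]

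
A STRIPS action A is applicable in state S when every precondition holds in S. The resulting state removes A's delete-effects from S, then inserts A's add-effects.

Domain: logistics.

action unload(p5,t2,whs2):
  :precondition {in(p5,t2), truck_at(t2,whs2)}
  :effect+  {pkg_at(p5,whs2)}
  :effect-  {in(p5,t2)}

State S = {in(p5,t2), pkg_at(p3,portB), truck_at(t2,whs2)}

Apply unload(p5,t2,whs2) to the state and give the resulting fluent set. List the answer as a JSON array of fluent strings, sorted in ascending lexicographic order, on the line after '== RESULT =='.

Progress:
  pre ⊆ S: {in(p5,t2), truck_at(t2,whs2)} ⊆ S  — applicable
  S \ del = {pkg_at(p3,portB), truck_at(t2,whs2)}
  ∪ add   = {pkg_at(p3,portB), pkg_at(p5,whs2), truck_at(t2,whs2)}

== RESULT ==
["pkg_at(p3,portB)", "pkg_at(p5,whs2)", "truck_at(t2,whs2)"]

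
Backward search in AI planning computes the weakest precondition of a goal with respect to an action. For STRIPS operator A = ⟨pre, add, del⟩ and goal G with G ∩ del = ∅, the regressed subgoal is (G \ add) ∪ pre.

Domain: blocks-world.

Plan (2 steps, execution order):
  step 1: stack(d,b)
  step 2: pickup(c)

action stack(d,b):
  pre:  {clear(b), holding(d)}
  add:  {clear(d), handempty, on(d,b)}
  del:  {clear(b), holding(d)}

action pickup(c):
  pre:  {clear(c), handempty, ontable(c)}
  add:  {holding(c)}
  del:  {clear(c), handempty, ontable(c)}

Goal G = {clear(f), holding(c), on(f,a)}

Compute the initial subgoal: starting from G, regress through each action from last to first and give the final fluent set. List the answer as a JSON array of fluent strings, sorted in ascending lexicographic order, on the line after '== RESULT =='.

Work backward from the goal:
  through step 2 (pickup(c)): drop {holding(c)}, keep {clear(f), on(f,a)}, require {clear(c), handempty, ontable(c)}
    → {clear(c), clear(f), handempty, on(f,a), ontable(c)}
  through step 1 (stack(d,b)): drop {handempty}, keep {clear(c), clear(f), on(f,a), ontable(c)}, require {clear(b), holding(d)}
    → {clear(b), clear(c), clear(f), holding(d), on(f,a), ontable(c)}

== RESULT ==
["clear(b)", "clear(c)", "clear(f)", "holding(d)", "on(f,a)", "ontable(c)"]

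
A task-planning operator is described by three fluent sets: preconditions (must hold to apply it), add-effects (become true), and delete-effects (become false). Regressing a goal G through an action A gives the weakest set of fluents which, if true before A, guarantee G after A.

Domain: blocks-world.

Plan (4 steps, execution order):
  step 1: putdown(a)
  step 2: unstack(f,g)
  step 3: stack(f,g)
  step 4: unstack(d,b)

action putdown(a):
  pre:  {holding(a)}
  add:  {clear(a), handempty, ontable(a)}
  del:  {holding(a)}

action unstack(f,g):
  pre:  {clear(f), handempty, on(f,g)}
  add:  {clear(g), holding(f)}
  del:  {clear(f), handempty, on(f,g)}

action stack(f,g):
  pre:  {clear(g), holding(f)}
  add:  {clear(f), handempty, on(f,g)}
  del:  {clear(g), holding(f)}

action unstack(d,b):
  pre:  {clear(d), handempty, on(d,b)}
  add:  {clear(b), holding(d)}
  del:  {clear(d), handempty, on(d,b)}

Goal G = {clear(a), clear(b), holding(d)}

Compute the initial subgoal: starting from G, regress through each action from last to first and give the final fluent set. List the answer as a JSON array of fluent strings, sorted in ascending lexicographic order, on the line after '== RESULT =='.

Work backward from the goal:
  through step 4 (unstack(d,b)): drop {clear(b), holding(d)}, keep {clear(a)}, require {clear(d), handempty, on(d,b)}
    → {clear(a), clear(d), handempty, on(d,b)}
  through step 3 (stack(f,g)): drop {handempty}, keep {clear(a), clear(d), on(d,b)}, require {clear(g), holding(f)}
    → {clear(a), clear(d), clear(g), holding(f), on(d,b)}
  through step 2 (unstack(f,g)): drop {clear(g), holding(f)}, keep {clear(a), clear(d), on(d,b)}, require {clear(f), handempty, on(f,g)}
    → {clear(a), clear(d), clear(f), handempty, on(d,b), on(f,g)}
  through step 1 (putdown(a)): drop {clear(a), handempty}, keep {clear(d), clear(f), on(d,b), on(f,g)}, require {holding(a)}
    → {clear(d), clear(f), holding(a), on(d,b), on(f,g)}

== RESULT ==
["clear(d)", "clear(f)", "holding(a)", "on(d,b)", "on(f,g)"]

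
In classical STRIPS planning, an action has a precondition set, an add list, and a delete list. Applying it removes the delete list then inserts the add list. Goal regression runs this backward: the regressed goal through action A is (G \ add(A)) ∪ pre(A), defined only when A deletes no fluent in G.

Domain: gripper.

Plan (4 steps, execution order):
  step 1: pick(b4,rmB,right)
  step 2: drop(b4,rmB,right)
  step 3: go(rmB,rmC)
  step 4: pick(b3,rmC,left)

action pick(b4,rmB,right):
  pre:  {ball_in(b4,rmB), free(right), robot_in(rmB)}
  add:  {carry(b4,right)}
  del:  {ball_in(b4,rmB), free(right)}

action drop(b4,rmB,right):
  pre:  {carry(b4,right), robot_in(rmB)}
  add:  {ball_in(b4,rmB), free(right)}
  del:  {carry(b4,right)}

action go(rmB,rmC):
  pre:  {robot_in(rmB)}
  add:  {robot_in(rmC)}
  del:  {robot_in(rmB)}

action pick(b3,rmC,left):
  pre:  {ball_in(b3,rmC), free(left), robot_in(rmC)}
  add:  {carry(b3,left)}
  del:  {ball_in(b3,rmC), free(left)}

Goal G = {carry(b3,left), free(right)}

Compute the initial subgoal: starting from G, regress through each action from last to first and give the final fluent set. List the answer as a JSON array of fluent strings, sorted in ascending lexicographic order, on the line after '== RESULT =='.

Work backward from the goal:
  through step 4 (pick(b3,rmC,left)): drop {carry(b3,left)}, keep {free(right)}, require {ball_in(b3,rmC), free(left), robot_in(rmC)}
    → {ball_in(b3,rmC), free(left), free(right), robot_in(rmC)}
  through step 3 (go(rmB,rmC)): drop {robot_in(rmC)}, keep {ball_in(b3,rmC), free(left), free(right)}, require {robot_in(rmB)}
    → {ball_in(b3,rmC), free(left), free(right), robot_in(rmB)}
  through step 2 (drop(b4,rmB,right)): drop {free(right)}, keep {ball_in(b3,rmC), free(left), robot_in(rmB)}, require {carry(b4,right), robot_in(rmB)}
    → {ball_in(b3,rmC), carry(b4,right), free(left), robot_in(rmB)}
  through step 1 (pick(b4,rmB,right)): drop {carry(b4,right)}, keep {ball_in(b3,rmC), free(left), robot_in(rmB)}, require {ball_in(b4,rmB), free(right), robot_in(rmB)}
    → {ball_in(b3,rmC), ball_in(b4,rmB), free(left), free(right), robot_in(rmB)}

== RESULT ==
["ball_in(b3,rmC)", "ball_in(b4,rmB)", "free(left)", "free(right)", "robot_in(rmB)"]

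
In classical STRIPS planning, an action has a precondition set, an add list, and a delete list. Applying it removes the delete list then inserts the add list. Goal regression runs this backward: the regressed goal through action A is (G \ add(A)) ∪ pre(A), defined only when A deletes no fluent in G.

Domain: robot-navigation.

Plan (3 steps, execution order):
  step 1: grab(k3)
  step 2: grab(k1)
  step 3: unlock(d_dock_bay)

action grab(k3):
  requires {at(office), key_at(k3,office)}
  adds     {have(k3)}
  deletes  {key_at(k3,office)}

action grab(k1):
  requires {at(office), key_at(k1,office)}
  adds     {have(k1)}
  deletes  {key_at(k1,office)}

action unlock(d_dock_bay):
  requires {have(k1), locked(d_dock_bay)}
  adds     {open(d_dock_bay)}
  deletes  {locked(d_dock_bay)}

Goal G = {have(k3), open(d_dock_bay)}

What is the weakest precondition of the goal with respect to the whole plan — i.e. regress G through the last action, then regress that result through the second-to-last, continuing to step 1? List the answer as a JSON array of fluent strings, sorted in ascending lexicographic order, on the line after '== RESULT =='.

Regress step by step:
  through step 3 (unlock(d_dock_bay)): drop {open(d_dock_bay)}, keep {have(k3)}, require {have(k1), locked(d_dock_bay)}
    → {have(k1), have(k3), locked(d_dock_bay)}
  through step 2 (grab(k1)): drop {have(k1)}, keep {have(k3), locked(d_dock_bay)}, require {at(office), key_at(k1,office)}
    → {at(office), have(k3), key_at(k1,office), locked(d_dock_bay)}
  through step 1 (grab(k3)): drop {have(k3)}, keep {at(office), key_at(k1,office), locked(d_dock_bay)}, require {at(office), key_at(k3,office)}
    → {at(office), key_at(k1,office), key_at(k3,office), locked(d_dock_bay)}

== RESULT ==
["at(office)", "key_at(k1,office)", "key_at(k3,office)", "locked(d_dock_bay)"]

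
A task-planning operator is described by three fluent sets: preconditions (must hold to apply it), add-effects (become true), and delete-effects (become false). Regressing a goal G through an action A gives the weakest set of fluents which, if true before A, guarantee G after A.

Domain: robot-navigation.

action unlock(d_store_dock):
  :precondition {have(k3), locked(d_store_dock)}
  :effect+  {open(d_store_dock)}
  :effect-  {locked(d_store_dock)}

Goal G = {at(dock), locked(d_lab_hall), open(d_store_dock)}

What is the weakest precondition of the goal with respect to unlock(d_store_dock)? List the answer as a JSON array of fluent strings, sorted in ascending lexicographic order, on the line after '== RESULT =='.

Compute (G \ add) ∪ pre:
  G ∩ del = {}  (empty — regression defined)
  G \ add = {at(dock), locked(d_lab_hall), open(d_store_dock)} \ {open(d_store_dock)} = {at(dock), locked(d_lab_hall)}
  ∪ pre   = {at(dock), locked(d_lab_hall)} ∪ {have(k3), locked(d_store_dock)}
          = {at(dock), have(k3), locked(d_lab_hall), locked(d_store_dock)}

== RESULT ==
["at(dock)", "have(k3)", "locked(d_lab_hall)", "locked(d_store_dock)"]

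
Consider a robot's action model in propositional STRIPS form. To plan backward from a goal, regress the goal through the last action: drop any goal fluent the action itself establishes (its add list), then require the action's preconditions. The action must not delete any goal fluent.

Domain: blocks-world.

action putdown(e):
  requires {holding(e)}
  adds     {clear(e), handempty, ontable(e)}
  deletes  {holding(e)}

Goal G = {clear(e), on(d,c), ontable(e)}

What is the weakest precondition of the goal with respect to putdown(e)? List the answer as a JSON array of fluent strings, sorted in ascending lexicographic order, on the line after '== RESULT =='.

Compute (G \ add) ∪ pre:
  G ∩ del = {}  (empty — regression defined)
  G \ add = {clear(e), on(d,c), ontable(e)} \ {clear(e), handempty, ontable(e)} = {on(d,c)}
  ∪ pre   = {on(d,c)} ∪ {holding(e)}
          = {holding(e), on(d,c)}

== RESULT ==
["holding(e)", "on(d,c)"]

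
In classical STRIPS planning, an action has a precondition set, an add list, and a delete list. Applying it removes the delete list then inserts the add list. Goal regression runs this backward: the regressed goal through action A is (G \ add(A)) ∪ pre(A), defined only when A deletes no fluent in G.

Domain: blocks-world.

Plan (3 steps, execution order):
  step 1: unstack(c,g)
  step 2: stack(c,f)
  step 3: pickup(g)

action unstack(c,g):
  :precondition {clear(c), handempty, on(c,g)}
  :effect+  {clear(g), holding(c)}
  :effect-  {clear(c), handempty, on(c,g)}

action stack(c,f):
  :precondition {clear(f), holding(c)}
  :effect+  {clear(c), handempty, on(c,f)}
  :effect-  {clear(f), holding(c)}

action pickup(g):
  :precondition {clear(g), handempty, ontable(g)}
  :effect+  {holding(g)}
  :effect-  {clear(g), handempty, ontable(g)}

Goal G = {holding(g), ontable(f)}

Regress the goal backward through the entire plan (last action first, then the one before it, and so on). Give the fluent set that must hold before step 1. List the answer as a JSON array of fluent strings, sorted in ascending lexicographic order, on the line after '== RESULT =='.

Regress step by step:
  through step 3 (pickup(g)): drop {holding(g)}, keep {ontable(f)}, require {clear(g), handempty, ontable(g)}
    → {clear(g), handempty, ontable(f), ontable(g)}
  through step 2 (stack(c,f)): drop {handempty}, keep {clear(g), ontable(f), ontable(g)}, require {clear(f), holding(c)}
    → {clear(f), clear(g), holding(c), ontable(f), ontable(g)}
  through step 1 (unstack(c,g)): drop {clear(g), holding(c)}, keep {clear(f), ontable(f), ontable(g)}, require {clear(c), handempty, on(c,g)}
    → {clear(c), clear(f), handempty, on(c,g), ontable(f), ontable(g)}

== RESULT ==
["clear(c)", "clear(f)", "handempty", "on(c,g)", "ontable(f)", "ontable(g)"]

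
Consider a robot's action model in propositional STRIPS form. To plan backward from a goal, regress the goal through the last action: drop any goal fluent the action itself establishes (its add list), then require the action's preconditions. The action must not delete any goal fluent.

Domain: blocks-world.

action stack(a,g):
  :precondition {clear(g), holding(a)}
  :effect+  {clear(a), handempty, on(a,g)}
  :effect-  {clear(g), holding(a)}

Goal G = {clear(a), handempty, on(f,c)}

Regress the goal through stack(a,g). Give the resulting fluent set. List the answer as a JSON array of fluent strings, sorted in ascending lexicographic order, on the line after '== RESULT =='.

Compute (G \ add) ∪ pre:
  G ∩ del = {}  (empty — regression defined)
  G \ add = {clear(a), handempty, on(f,c)} \ {clear(a), handempty, on(a,g)} = {on(f,c)}
  ∪ pre   = {on(f,c)} ∪ {clear(g), holding(a)}
          = {clear(g), holding(a), on(f,c)}

== RESULT ==
["clear(g)", "holding(a)", "on(f,c)"]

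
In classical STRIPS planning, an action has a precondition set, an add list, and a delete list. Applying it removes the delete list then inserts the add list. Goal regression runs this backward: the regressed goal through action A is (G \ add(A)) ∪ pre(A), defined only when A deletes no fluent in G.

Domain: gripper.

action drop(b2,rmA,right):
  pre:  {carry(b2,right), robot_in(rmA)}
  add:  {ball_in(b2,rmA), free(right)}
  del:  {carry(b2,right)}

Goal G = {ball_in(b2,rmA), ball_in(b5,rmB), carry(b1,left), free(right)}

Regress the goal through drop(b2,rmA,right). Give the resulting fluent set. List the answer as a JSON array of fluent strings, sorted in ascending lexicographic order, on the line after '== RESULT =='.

Regress:
  G ∩ del = {}  (empty — regression defined)
  G \ add = {ball_in(b2,rmA), ball_in(b5,rmB), carry(b1,left), free(right)} \ {ball_in(b2,rmA), free(right)} = {ball_in(b5,rmB), carry(b1,left)}
  ∪ pre   = {ball_in(b5,rmB), carry(b1,left)} ∪ {carry(b2,right), robot_in(rmA)}
          = {ball_in(b5,rmB), carry(b1,left), carry(b2,right), robot_in(rmA)}

== RESULT ==
["ball_in(b5,rmB)", "carry(b1,left)", "carry(b2,right)", "robot_in(rmA)"]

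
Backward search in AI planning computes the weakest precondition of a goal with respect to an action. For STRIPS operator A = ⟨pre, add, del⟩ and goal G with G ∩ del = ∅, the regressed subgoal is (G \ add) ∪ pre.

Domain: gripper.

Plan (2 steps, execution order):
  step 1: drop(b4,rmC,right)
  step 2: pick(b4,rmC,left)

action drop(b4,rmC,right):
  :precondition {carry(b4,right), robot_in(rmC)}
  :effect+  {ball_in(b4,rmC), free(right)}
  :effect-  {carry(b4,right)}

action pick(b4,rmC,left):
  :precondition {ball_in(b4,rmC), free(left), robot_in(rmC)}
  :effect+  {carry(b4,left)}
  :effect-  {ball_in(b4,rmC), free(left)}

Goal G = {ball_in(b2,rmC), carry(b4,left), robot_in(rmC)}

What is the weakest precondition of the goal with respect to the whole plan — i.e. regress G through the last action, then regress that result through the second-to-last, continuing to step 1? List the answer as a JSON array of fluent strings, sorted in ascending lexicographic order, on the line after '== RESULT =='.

Regress step by step:
  through step 2 (pick(b4,rmC,left)): drop {carry(b4,left)}, keep {ball_in(b2,rmC), robot_in(rmC)}, require {ball_in(b4,rmC), free(left), robot_in(rmC)}
    → {ball_in(b2,rmC), ball_in(b4,rmC), free(left), robot_in(rmC)}
  through step 1 (drop(b4,rmC,right)): drop {ball_in(b4,rmC)}, keep {ball_in(b2,rmC), free(left), robot_in(rmC)}, require {carry(b4,right), robot_in(rmC)}
    → {ball_in(b2,rmC), carry(b4,right), free(left), robot_in(rmC)}

== RESULT ==
["ball_in(b2,rmC)", "carry(b4,right)", "free(left)", "robot_in(rmC)"]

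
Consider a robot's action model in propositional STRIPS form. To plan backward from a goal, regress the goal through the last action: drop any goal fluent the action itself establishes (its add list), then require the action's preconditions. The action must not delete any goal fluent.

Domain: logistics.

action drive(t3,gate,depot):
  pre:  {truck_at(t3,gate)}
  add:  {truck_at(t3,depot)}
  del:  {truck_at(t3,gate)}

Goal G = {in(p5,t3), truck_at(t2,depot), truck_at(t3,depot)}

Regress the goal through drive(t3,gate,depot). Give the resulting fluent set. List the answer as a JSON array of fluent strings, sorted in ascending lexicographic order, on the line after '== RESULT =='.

Compute (G \ add) ∪ pre:
  G ∩ del = {}  (empty — regression defined)
  G \ add = {in(p5,t3), truck_at(t2,depot), truck_at(t3,depot)} \ {truck_at(t3,depot)} = {in(p5,t3), truck_at(t2,depot)}
  ∪ pre   = {in(p5,t3), truck_at(t2,depot)} ∪ {truck_at(t3,gate)}
          = {in(p5,t3), truck_at(t2,depot), truck_at(t3,gate)}

== RESULT ==
["in(p5,t3)", "truck_at(t2,depot)", "truck_at(t3,gate)"]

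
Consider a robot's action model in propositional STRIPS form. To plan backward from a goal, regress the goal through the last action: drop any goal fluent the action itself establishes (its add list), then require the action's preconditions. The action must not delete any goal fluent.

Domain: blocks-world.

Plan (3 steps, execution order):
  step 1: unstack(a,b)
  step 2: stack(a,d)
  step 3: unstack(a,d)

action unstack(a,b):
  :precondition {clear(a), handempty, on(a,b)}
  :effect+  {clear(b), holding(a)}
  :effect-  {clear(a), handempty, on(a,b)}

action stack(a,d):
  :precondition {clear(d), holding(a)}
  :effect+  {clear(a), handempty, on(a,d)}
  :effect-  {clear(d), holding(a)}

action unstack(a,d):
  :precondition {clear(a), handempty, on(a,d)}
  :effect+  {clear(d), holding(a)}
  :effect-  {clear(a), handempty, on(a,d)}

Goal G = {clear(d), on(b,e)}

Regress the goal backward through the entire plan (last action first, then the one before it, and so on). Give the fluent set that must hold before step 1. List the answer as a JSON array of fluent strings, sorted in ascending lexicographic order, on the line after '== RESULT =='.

Work backward from the goal:
  through step 3 (unstack(a,d)): drop {clear(d)}, keep {on(b,e)}, require {clear(a), handempty, on(a,d)}
    → {clear(a), handempty, on(a,d), on(b,e)}
  through step 2 (stack(a,d)): drop {clear(a), handempty, on(a,d)}, keep {on(b,e)}, require {clear(d), holding(a)}
    → {clear(d), holding(a), on(b,e)}
  through step 1 (unstack(a,b)): drop {holding(a)}, keep {clear(d), on(b,e)}, require {clear(a), handempty, on(a,b)}
    → {clear(a), clear(d), handempty, on(a,b), on(b,e)}

== RESULT ==
["clear(a)", "clear(d)", "handempty", "on(a,b)", "on(b,e)"]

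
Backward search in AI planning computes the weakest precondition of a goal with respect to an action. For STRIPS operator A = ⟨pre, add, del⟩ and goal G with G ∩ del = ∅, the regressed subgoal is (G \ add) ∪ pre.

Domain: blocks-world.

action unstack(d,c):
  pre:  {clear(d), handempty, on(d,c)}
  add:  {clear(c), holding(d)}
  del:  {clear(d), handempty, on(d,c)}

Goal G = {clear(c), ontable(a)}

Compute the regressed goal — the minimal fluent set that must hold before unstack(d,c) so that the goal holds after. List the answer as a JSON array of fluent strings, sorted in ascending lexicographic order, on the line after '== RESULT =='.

Compute (G \ add) ∪ pre:
  G ∩ del = {}  (empty — regression defined)
  G \ add = {clear(c), ontable(a)} \ {clear(c), holding(d)} = {ontable(a)}
  ∪ pre   = {ontable(a)} ∪ {clear(d), handempty, on(d,c)}
          = {clear(d), handempty, on(d,c), ontable(a)}

== RESULT ==
["clear(d)", "handempty", "on(d,c)", "ontable(a)"]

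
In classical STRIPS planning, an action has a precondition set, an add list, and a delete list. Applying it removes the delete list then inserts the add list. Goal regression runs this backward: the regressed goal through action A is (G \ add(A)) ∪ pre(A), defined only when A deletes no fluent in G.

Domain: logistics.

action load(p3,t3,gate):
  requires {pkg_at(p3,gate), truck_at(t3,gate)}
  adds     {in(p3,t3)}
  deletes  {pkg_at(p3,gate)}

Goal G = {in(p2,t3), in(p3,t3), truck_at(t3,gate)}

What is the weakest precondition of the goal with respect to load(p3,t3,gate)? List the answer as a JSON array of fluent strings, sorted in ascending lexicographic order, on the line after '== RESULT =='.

Compute (G \ add) ∪ pre:
  G ∩ del = {}  (empty — regression defined)
  G \ add = {in(p2,t3), in(p3,t3), truck_at(t3,gate)} \ {in(p3,t3)} = {in(p2,t3), truck_at(t3,gate)}
  ∪ pre   = {in(p2,t3), truck_at(t3,gate)} ∪ {pkg_at(p3,gate), truck_at(t3,gate)}
          = {in(p2,t3), pkg_at(p3,gate), truck_at(t3,gate)}

== RESULT ==
["in(p2,t3)", "pkg_at(p3,gate)", "truck_at(t3,gate)"]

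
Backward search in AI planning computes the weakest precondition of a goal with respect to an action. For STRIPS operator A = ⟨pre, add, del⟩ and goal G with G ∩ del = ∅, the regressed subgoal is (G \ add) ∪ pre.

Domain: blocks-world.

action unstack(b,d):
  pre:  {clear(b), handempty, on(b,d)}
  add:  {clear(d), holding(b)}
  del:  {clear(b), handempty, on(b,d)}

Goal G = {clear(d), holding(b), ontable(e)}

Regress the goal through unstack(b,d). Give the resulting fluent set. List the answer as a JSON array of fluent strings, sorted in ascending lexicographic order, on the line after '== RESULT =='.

Compute (G \ add) ∪ pre:
  G ∩ del = {}  (empty — regression defined)
  G \ add = {clear(d), holding(b), ontable(e)} \ {clear(d), holding(b)} = {ontable(e)}
  ∪ pre   = {ontable(e)} ∪ {clear(b), handempty, on(b,d)}
          = {clear(b), handempty, on(b,d), ontable(e)}

== RESULT ==
["clear(b)", "handempty", "on(b,d)", "ontable(e)"]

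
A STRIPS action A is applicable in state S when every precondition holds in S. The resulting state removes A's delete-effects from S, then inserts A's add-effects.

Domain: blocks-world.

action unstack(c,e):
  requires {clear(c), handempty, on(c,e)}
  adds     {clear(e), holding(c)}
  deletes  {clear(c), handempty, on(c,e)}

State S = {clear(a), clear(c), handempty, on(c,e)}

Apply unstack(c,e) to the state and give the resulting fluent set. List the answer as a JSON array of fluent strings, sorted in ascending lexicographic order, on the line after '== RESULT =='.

Progress:
  pre ⊆ S: {clear(c), handempty, on(c,e)} ⊆ S  — applicable
  S \ del = {clear(a)}
  ∪ add   = {clear(a), clear(e), holding(c)}

== RESULT ==
["clear(a)", "clear(e)", "holding(c)"]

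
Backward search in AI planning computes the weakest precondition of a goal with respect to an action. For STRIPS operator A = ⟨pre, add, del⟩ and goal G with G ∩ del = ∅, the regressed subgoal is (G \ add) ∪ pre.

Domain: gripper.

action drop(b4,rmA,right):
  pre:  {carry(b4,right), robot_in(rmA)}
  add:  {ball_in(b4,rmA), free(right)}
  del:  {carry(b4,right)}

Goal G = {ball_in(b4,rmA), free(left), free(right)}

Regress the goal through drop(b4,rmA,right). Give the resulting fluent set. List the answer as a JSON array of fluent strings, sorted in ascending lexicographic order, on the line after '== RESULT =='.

Compute (G \ add) ∪ pre:
  G ∩ del = {}  (empty — regression defined)
  G \ add = {ball_in(b4,rmA), free(left), free(right)} \ {ball_in(b4,rmA), free(right)} = {free(left)}
  ∪ pre   = {free(left)} ∪ {carry(b4,right), robot_in(rmA)}
          = {carry(b4,right), free(left), robot_in(rmA)}

== RESULT ==
["carry(b4,right)", "free(left)", "robot_in(rmA)"]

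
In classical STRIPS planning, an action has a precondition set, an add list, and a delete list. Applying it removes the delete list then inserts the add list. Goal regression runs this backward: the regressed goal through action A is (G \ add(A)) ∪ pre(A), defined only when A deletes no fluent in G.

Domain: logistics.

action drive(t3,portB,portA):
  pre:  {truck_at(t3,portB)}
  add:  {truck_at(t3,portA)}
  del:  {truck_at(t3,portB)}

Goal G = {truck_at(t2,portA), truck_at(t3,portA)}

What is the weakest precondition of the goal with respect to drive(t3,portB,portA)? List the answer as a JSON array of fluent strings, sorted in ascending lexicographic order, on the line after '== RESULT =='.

Compute (G \ add) ∪ pre:
  G ∩ del = {}  (empty — regression defined)
  G \ add = {truck_at(t2,portA), truck_at(t3,portA)} \ {truck_at(t3,portA)} = {truck_at(t2,portA)}
  ∪ pre   = {truck_at(t2,portA)} ∪ {truck_at(t3,portB)}
          = {truck_at(t2,portA), truck_at(t3,portB)}

== RESULT ==
["truck_at(t2,portA)", "truck_at(t3,portB)"]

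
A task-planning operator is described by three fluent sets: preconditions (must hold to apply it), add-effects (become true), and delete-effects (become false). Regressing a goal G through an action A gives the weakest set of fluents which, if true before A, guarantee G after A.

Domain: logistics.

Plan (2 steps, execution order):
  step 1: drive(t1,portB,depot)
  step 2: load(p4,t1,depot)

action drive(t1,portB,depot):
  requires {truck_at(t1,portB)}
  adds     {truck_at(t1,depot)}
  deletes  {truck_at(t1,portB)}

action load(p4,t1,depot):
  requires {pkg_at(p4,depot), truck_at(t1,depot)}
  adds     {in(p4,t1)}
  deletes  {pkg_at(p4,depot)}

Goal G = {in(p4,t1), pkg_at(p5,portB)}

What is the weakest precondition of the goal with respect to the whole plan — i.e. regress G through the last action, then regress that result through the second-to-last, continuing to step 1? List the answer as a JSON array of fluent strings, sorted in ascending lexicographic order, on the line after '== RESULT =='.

Work backward from the goal:
  through step 2 (load(p4,t1,depot)): drop {in(p4,t1)}, keep {pkg_at(p5,portB)}, require {pkg_at(p4,depot), truck_at(t1,depot)}
    → {pkg_at(p4,depot), pkg_at(p5,portB), truck_at(t1,depot)}
  through step 1 (drive(t1,portB,depot)): drop {truck_at(t1,depot)}, keep {pkg_at(p4,depot), pkg_at(p5,portB)}, require {truck_at(t1,portB)}
    → {pkg_at(p4,depot), pkg_at(p5,portB), truck_at(t1,portB)}

== RESULT ==
["pkg_at(p4,depot)", "pkg_at(p5,portB)", "truck_at(t1,portB)"]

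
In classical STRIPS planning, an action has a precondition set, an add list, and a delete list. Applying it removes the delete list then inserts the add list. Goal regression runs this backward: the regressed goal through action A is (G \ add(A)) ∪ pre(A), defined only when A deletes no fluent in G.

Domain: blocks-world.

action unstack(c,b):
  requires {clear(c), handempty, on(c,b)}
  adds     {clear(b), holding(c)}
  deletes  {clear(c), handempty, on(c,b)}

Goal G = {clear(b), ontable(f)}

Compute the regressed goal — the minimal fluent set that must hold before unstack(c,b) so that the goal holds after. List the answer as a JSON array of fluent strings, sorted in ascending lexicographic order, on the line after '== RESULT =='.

Regress:
  G ∩ del = {}  (empty — regression defined)
  G \ add = {clear(b), ontable(f)} \ {clear(b), holding(c)} = {ontable(f)}
  ∪ pre   = {ontable(f)} ∪ {clear(c), handempty, on(c,b)}
          = {clear(c), handempty, on(c,b), ontable(f)}

== RESULT ==
["clear(c)", "handempty", "on(c,b)", "ontable(f)"]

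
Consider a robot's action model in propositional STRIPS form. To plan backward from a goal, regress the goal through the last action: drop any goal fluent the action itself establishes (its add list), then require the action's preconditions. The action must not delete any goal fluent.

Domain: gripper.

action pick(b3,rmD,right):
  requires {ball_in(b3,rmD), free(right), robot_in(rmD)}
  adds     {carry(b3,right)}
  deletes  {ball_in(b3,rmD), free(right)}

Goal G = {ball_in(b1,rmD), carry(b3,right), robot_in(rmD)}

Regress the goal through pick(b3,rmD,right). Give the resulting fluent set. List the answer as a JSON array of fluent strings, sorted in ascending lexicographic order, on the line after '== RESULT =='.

Compute (G \ add) ∪ pre:
  G ∩ del = {}  (empty — regression defined)
  G \ add = {ball_in(b1,rmD), carry(b3,right), robot_in(rmD)} \ {carry(b3,right)} = {ball_in(b1,rmD), robot_in(rmD)}
  ∪ pre   = {ball_in(b1,rmD), robot_in(rmD)} ∪ {ball_in(b3,rmD), free(right), robot_in(rmD)}
          = {ball_in(b1,rmD), ball_in(b3,rmD), free(right), robot_in(rmD)}

== RESULT ==
["ball_in(b1,rmD)", "ball_in(b3,rmD)", "free(right)", "robot_in(rmD)"]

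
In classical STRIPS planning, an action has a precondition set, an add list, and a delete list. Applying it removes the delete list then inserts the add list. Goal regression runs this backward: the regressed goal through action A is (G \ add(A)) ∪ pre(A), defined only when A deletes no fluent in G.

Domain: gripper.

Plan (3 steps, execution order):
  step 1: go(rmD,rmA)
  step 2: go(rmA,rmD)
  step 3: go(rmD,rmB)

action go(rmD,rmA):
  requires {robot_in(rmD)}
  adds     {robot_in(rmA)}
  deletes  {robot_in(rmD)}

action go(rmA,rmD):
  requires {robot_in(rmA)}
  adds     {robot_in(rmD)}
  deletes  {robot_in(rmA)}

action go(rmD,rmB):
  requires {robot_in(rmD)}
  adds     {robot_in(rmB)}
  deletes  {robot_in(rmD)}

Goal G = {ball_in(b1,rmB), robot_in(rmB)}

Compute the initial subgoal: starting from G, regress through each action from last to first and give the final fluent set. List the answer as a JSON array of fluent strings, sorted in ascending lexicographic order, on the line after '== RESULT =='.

Regress step by step:
  through step 3 (go(rmD,rmB)): drop {robot_in(rmB)}, keep {ball_in(b1,rmB)}, require {robot_in(rmD)}
    → {ball_in(b1,rmB), robot_in(rmD)}
  through step 2 (go(rmA,rmD)): drop {robot_in(rmD)}, keep {ball_in(b1,rmB)}, require {robot_in(rmA)}
    → {ball_in(b1,rmB), robot_in(rmA)}
  through step 1 (go(rmD,rmA)): drop {robot_in(rmA)}, keep {ball_in(b1,rmB)}, require {robot_in(rmD)}
    → {ball_in(b1,rmB), robot_in(rmD)}

== RESULT ==
["ball_in(b1,rmB)", "robot_in(rmD)"]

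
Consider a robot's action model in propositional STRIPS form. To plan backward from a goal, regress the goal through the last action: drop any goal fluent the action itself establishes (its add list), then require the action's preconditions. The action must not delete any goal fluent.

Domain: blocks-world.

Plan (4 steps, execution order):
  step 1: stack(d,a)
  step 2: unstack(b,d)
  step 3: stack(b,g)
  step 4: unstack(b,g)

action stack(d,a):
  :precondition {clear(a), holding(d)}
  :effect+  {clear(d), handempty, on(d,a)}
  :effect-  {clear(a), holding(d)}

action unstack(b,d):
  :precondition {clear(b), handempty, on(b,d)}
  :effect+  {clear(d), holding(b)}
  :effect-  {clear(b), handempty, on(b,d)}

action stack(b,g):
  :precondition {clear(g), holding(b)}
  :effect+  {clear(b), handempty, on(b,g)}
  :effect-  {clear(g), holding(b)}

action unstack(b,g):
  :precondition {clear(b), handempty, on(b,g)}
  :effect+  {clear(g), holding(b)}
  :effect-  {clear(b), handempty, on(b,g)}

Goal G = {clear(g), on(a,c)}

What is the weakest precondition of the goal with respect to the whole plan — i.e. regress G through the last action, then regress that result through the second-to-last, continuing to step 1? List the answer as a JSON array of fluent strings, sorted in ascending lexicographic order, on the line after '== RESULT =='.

Regress step by step:
  through step 4 (unstack(b,g)): drop {clear(g)}, keep {on(a,c)}, require {clear(b), handempty, on(b,g)}
    → {clear(b), handempty, on(a,c), on(b,g)}
  through step 3 (stack(b,g)): drop {clear(b), handempty, on(b,g)}, keep {on(a,c)}, require {clear(g), holding(b)}
    → {clear(g), holding(b), on(a,c)}
  through step 2 (unstack(b,d)): drop {holding(b)}, keep {clear(g), on(a,c)}, require {clear(b), handempty, on(b,d)}
    → {clear(b), clear(g), handempty, on(a,c), on(b,d)}
  through step 1 (stack(d,a)): drop {handempty}, keep {clear(b), clear(g), on(a,c), on(b,d)}, require {clear(a), holding(d)}
    → {clear(a), clear(b), clear(g), holding(d), on(a,c), on(b,d)}

== RESULT ==
["clear(a)", "clear(b)", "clear(g)", "holding(d)", "on(a,c)", "on(b,d)"]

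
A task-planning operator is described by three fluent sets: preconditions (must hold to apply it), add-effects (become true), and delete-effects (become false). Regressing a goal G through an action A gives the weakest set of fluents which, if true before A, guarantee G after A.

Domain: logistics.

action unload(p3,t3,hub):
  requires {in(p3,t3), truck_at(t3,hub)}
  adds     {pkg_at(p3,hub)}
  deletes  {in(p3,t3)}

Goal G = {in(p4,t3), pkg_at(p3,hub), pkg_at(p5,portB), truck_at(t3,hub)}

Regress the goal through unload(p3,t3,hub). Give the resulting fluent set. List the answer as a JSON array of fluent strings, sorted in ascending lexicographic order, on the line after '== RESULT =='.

Compute (G \ add) ∪ pre:
  G ∩ del = {}  (empty — regression defined)
  G \ add = {in(p4,t3), pkg_at(p3,hub), pkg_at(p5,portB), truck_at(t3,hub)} \ {pkg_at(p3,hub)} = {in(p4,t3), pkg_at(p5,portB), truck_at(t3,hub)}
  ∪ pre   = {in(p4,t3), pkg_at(p5,portB), truck_at(t3,hub)} ∪ {in(p3,t3), truck_at(t3,hub)}
          = {in(p3,t3), in(p4,t3), pkg_at(p5,portB), truck_at(t3,hub)}

== RESULT ==
["in(p3,t3)", "in(p4,t3)", "pkg_at(p5,portB)", "truck_at(t3,hub)"]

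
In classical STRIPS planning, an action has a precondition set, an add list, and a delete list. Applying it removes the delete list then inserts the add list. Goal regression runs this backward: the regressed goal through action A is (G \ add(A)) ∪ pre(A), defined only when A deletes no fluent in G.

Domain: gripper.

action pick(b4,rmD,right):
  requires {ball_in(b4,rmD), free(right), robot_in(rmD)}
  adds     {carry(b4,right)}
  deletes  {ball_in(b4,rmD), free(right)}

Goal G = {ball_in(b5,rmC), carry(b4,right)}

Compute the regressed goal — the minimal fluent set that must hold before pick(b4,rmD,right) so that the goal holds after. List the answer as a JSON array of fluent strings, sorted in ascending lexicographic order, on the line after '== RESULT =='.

Compute (G \ add) ∪ pre:
  G ∩ del = {}  (empty — regression defined)
  G \ add = {ball_in(b5,rmC), carry(b4,right)} \ {carry(b4,right)} = {ball_in(b5,rmC)}
  ∪ pre   = {ball_in(b5,rmC)} ∪ {ball_in(b4,rmD), free(right), robot_in(rmD)}
          = {ball_in(b4,rmD), ball_in(b5,rmC), free(right), robot_in(rmD)}

== RESULT ==
["ball_in(b4,rmD)", "ball_in(b5,rmC)", "free(right)", "robot_in(rmD)"]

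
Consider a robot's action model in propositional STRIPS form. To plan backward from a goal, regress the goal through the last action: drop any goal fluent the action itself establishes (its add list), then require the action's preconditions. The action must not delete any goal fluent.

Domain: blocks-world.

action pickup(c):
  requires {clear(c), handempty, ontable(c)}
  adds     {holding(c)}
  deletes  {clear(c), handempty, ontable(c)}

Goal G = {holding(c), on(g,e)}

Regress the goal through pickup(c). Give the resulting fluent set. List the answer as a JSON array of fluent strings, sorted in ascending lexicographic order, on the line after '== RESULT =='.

Compute (G \ add) ∪ pre:
  G ∩ del = {}  (empty — regression defined)
  G \ add = {holding(c), on(g,e)} \ {holding(c)} = {on(g,e)}
  ∪ pre   = {on(g,e)} ∪ {clear(c), handempty, ontable(c)}
          = {clear(c), handempty, on(g,e), ontable(c)}

== RESULT ==
["clear(c)", "handempty", "on(g,e)", "ontable(c)"]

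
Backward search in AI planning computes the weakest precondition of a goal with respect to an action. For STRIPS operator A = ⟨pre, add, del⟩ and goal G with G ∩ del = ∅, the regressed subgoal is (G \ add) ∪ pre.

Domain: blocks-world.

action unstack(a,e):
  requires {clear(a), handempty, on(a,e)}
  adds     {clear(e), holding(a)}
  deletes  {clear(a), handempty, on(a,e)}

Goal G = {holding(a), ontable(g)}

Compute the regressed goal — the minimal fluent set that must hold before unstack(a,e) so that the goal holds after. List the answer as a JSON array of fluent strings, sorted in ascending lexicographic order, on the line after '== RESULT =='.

Regress:
  G ∩ del = {}  (empty — regression defined)
  G \ add = {holding(a), ontable(g)} \ {clear(e), holding(a)} = {ontable(g)}
  ∪ pre   = {ontable(g)} ∪ {clear(a), handempty, on(a,e)}
          = {clear(a), handempty, on(a,e), ontable(g)}

== RESULT ==
["clear(a)", "handempty", "on(a,e)", "ontable(g)"]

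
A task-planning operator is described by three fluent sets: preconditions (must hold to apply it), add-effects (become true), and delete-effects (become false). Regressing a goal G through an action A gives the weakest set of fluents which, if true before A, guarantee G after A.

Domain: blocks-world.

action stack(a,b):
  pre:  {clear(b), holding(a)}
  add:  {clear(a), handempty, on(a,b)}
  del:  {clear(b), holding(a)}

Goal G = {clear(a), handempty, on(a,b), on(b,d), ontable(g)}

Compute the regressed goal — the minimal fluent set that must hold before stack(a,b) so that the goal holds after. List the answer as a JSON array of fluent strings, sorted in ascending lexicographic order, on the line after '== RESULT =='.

Compute (G \ add) ∪ pre:
  G ∩ del = {}  (empty — regression defined)
  G \ add = {clear(a), handempty, on(a,b), on(b,d), ontable(g)} \ {clear(a), handempty, on(a,b)} = {on(b,d), ontable(g)}
  ∪ pre   = {on(b,d), ontable(g)} ∪ {clear(b), holding(a)}
          = {clear(b), holding(a), on(b,d), ontable(g)}

== RESULT ==
["clear(b)", "holding(a)", "on(b,d)", "ontable(g)"]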